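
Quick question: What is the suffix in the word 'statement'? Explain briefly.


The word 'statement' = 'state' (root) + '-ment' (suffix). The suffix is '-ment'.

ment


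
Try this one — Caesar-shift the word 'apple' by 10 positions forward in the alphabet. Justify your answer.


Shift each letter by 10: a -> k, p -> z, p -> z, l -> v, e -> o. Result: 'kzzvo'.

kzzvo


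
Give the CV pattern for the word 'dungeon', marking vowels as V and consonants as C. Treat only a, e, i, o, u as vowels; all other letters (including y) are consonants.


Letter mapping: d = C, u = V, n = C, g = C, e = V, o = V, n = C.

CVCCVVC


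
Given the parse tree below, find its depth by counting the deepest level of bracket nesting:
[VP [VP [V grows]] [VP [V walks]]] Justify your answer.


Count bracket nesting levels:
'[' at pos 0: depth = 1
'[' at pos 4: depth = 2
'[' at pos 8: depth = 3
'[' at pos 19: depth = 2
'[' at pos 23: depth = 3
Maximum depth reached: 3

3


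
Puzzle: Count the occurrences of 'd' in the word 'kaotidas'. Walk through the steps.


Letter 'd' in 'kaotidas': found at position(s) 6 = 1 occurrence(s).

1


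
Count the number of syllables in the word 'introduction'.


Break 'introduction' into syllables: in-tro-duc-tion -> in | tro | duc | tion = 4 syllables

4 syllables


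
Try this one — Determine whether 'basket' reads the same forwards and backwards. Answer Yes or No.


Forward: 'basket'
Reversed: 'teksab'
They differ.

No


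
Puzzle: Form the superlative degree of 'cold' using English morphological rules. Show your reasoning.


Apply superlative formation (add -est): 'cold' -> 'coldest'.

coldest


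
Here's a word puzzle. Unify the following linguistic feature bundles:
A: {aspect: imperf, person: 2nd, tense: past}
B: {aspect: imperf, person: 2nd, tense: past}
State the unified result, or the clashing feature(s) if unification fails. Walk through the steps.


Compare features:
aspect: A=imperf vs B=imperf -> unified: imperf
person: A=2nd vs B=2nd -> unified: 2nd
tense: A=past vs B=past -> unified: past
No clashes found.

Unified: {aspect: imperf, person: 2nd, tense: past}


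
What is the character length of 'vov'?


Spell out 'vov' and number each letter: v(1), o(2), v(3). Total: 3 letters.

3


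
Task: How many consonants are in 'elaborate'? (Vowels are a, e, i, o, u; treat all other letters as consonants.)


Consonants in 'elaborate': l, b, r, t = 4 consonants.

4


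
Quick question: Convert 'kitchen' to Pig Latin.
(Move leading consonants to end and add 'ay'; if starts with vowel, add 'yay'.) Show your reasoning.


'kitchen': move consonant cluster 'k' to end and add 'ay': 'itchenkay'.

itchenkay


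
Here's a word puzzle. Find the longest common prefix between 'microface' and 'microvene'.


Compare from the start: 5 characters match: 'micro'. Mismatch at position 6: 'f' vs 'v'.

micro


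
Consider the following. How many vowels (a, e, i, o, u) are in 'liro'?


Vowels in 'liro': i, o = 2 vowels.

2


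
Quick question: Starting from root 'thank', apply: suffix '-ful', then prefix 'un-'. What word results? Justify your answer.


Step 1: Add suffix '-ful' to 'thank' = 'thankful'
Step 2: Add prefix 'un-' to 'thankful' = 'unthankful'

unthankful


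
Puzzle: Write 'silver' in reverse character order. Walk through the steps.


Reverse 'silver' character by character: 'revlis'.

revlis


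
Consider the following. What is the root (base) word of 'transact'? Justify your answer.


Remove prefix 'trans' from 'transact' to get root 'act'.

act


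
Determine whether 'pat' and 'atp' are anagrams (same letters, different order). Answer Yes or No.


Sorted letters of 'pat': 'apt'
Sorted letters of 'atp': 'apt'
They match.

Yes


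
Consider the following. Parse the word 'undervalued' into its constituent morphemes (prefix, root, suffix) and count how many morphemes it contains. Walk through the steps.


Step 1: Identify prefix: 'under' (meaning: beneath/insufficient)
Step 2: Identify root: 'value'
Step 3: Identify suffix(es): 'ed'
Decomposition: under- (prefix: beneath/insufficient) + value (root) + -ed (suffix: past)
Total morphemes: 3

3 morphemes (under- (prefix: beneath/insufficient) + value (root) + -ed (suffix: past))


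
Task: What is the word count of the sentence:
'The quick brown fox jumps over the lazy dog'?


Split into words: The | quick | brown | fox | jumps | over | the | lazy | dog = 9 words.

9


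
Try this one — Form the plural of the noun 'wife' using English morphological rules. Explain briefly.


Apply rule: Change -fe to -ves. 'wife' becomes 'wives'.

wives


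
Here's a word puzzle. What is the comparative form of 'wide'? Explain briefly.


Apply comparative formation (ends in e: add -r): 'wide' -> 'wider'.

wider


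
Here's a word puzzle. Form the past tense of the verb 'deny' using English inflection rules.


Apply rule: Change -y to -ied. 'deny' becomes 'denied'.

denied


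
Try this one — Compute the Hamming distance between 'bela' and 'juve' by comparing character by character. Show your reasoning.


Alignment:
Position 1: 'b' vs 'j' = DIFFER
Position 2: 'e' vs 'u' = DIFFER
Position 3: 'l' vs 'v' = DIFFER
Position 4: 'a' vs 'e' = DIFFER
Total differences: 4

4


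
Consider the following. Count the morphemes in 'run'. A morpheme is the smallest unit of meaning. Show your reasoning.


Decomposition: run (free morpheme) = 1 morpheme(s)

1 morphemes


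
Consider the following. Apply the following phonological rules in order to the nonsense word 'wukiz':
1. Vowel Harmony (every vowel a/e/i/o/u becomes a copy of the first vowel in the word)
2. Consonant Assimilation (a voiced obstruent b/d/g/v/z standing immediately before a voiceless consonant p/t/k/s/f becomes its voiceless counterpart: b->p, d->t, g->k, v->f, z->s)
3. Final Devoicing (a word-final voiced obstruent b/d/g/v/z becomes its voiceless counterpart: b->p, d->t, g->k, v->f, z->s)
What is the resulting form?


Starting form: 'wukiz'
Rule 1: Vowel Harmony: all vowels become 'u' (matching first vowel). 'wukiz' -> 'wukuz'
Rule 2: Consonant Assimilation: no voiced obstruent (b/d/g/v/z) stands immediately before a voiceless consonant (p/t/k/s/f). No change.
Rule 3: Final Devoicing: word-final voiced obstruent 'z' becomes voiceless 's'. 'wukuz' -> 'wukus'
Final form: 'wukus'

wukus


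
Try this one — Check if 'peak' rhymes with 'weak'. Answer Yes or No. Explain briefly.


Rime (stressed vowel + following sounds) of 'peak': -eak = /iːk/
Rime of 'weak': -eak = /iːk/
/iːk/ and /iːk/ are the same ending sound, so the words rhyme.

Yes


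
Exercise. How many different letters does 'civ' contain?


Unique letters in 'civ': {c, i, v} = 3 distinct letters.

3


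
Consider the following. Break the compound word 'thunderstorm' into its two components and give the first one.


Split 'thunderstorm' into 'thunder' + 'storm'. The first part is 'thunder'.

thunder


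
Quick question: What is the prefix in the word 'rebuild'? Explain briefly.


The word 'rebuild' = 're' (prefix) + 'build' (root). The prefix is 're'.

re


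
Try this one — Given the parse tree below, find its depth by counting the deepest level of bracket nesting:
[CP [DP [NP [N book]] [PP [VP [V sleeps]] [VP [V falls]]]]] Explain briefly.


Count bracket nesting levels:
'[' at pos 0: depth = 1
'[' at pos 4: depth = 2
'[' at pos 8: depth = 3
'[' at pos 12: depth = 4
'[' at pos 22: depth = 3
'[' at pos 26: depth = 4
'[' at pos 30: depth = 5
'[' at pos 42: depth = 4
'[' at pos 46: depth = 5
Maximum depth reached: 5

5


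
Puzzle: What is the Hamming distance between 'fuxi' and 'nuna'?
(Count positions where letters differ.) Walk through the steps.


Alignment:
Position 1: 'f' vs 'n' = DIFFER
Position 2: 'u' vs 'u' = match
Position 3: 'x' vs 'n' = DIFFER
Position 4: 'i' vs 'a' = DIFFER
Total differences: 3

3


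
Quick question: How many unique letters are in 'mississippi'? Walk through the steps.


Unique letters in 'mississippi': {i, m, p, s} = 4 distinct letters.

4


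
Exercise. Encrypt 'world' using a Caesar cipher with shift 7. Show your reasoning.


Shift each letter by 7: w -> d, o -> v, r -> y, l -> s, d -> k. Result: 'dvysk'.

dvysk


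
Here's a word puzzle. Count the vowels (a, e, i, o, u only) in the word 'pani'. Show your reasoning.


Vowels in 'pani': a, i = 2 vowels.

2


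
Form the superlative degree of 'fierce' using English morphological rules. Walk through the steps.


Apply superlative formation (ends in e: add -st): 'fierce' -> 'fiercest'.

fiercest


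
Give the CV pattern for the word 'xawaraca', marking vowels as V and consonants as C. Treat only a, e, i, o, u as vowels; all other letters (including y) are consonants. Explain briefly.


Letter mapping: x = C, a = V, w = C, a = V, r = C, a = V, c = C, a = V.

CVCVCVCV


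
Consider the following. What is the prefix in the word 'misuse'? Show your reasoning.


The word 'misuse' = 'mis' (prefix) + 'use' (root). The prefix is 'mis'.

mis


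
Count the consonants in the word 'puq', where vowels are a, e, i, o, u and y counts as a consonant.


Consonants in 'puq': p, q = 2 consonants.

2


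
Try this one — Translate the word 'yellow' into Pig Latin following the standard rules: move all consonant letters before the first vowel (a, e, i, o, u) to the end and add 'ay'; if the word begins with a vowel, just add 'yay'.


'yellow': move consonant cluster 'y' to end and add 'ay': 'ellowyay'.

ellowyay


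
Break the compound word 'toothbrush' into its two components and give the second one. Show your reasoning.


Split 'toothbrush' into 'tooth' + 'brush'. The second part is 'brush'.

brush


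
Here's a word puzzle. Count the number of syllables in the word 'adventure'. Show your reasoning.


Break 'adventure' into syllables: ad-ven-ture -> ad | ven | ture = 3 syllables

3 syllables


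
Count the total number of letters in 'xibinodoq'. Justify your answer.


Spell out 'xibinodoq' and number each letter: x(1), i(2), b(3), i(4), n(5), o(6), d(7), o(8), q(9). Total: 9 letters.

9


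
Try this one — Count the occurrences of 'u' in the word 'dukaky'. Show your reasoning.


Letter 'u' in 'dukaky': found at position(s) 2 = 1 occurrence(s).

1


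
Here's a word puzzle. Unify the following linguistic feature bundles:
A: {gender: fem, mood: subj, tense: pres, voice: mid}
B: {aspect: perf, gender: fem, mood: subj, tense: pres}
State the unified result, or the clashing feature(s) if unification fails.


Compare features:
aspect: A=_ vs B=perf -> unified: perf
gender: A=fem vs B=fem -> unified: fem
mood: A=subj vs B=subj -> unified: subj
tense: A=pres vs B=pres -> unified: pres
voice: A=mid vs B=_ -> unified: mid
No clashes found.

Unified: {aspect: perf, gender: fem, mood: subj, tense: pres, voice: mid}


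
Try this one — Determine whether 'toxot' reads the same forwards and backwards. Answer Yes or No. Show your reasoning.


Forward: 'toxot'
Reversed: 'toxot'
They are identical.

Yes


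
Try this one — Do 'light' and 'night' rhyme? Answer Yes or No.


Rime (stressed vowel + following sounds) of 'light': -ight = /aɪt/
Rime of 'night': -ight = /aɪt/
/aɪt/ and /aɪt/ are the same ending sound, so the words rhyme.

Yes


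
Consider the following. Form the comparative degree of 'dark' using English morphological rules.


Apply comparative formation (add -er): 'dark' -> 'darker'.

darker


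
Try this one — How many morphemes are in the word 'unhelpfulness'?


Decomposition: un- (prefix) + help (root) + -ful (suffix) + -ness (suffix) = 4 morpheme(s)

4 morphemes


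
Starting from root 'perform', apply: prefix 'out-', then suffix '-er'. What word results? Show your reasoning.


Step 1: Add prefix 'out-' to 'perform' = 'outperform'
Step 2: Add suffix '-er' to 'outperform' = 'outperformer'

outperformer


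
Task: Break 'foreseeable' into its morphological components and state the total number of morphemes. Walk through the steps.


Step 1: Identify prefix: 'fore' (meaning: before/front)
Step 2: Identify root: 'see'
Step 3: Identify suffix(es): 'able'
Decomposition: fore- (prefix: before/front) + see (root) + -able (suffix: capable of)
Total morphemes: 3

3 morphemes (fore- (prefix: before/front) + see (root) + -able (suffix: capable of))


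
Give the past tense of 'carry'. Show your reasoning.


Apply rule: Change -y to -ied. 'carry' becomes 'carried'.

carried


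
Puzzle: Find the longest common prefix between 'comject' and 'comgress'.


Compare from the start: 3 characters match: 'com'. Mismatch at position 4: 'j' vs 'g'.

com


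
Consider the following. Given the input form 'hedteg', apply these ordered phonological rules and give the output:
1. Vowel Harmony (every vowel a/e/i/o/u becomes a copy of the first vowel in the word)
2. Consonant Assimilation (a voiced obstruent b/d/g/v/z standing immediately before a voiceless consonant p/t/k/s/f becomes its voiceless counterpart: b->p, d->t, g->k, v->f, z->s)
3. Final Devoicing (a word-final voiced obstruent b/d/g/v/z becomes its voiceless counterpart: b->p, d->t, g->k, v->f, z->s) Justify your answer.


Starting form: 'hedteg'
Rule 1: Vowel Harmony: all vowels already match. No change.
Rule 2: Consonant Assimilation: voiced obstruent before voiceless consonant becomes voiceless ('dt' -> 'tt'). 'hedteg' -> 'hetteg'
Rule 3: Final Devoicing: word-final voiced obstruent 'g' becomes voiceless 'k'. 'hetteg' -> 'hettek'
Final form: 'hettek'

hettek


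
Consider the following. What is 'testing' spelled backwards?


Reverse 'testing' character by character: 'gnitset'.

gnitset


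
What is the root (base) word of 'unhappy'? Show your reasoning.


Remove prefix 'un' from 'unhappy' to get root 'happy'.

happy


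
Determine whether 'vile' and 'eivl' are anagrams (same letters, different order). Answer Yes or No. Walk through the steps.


Sorted letters of 'vile': 'eilv'
Sorted letters of 'eivl': 'eilv'
They match.

Yes


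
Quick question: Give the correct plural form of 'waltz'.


Apply rule: Add -es (sibilant/fricative ending). 'waltz' becomes 'waltzes'.

waltzes


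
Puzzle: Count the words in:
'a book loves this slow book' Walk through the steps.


Split into words: a | book | loves | this | slow | book = 6 words.

6


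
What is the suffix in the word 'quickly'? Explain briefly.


The word 'quickly' = 'quick' (root) + '-ly' (suffix). The suffix is '-ly'.

ly


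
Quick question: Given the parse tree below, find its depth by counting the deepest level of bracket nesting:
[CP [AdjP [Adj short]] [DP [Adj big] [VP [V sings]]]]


Count bracket nesting levels:
'[' at pos 0: depth = 1
'[' at pos 4: depth = 2
'[' at pos 10: depth = 3
'[' at pos 23: depth = 2
'[' at pos 27: depth = 3
'[' at pos 37: depth = 3
'[' at pos 41: depth = 4
Maximum depth reached: 4

4


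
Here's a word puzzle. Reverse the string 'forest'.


Reverse 'forest' character by character: 'tserof'.

tserof


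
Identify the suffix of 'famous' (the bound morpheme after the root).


The word 'famous' = 'fame' (root) + '-ous' (suffix). The suffix is '-ous'.

ous


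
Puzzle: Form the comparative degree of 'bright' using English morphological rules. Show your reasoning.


Apply comparative formation (add -er): 'bright' -> 'brighter'.

brighter


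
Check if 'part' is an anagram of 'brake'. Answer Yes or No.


Sorted letters of 'part': 'aprt'
Sorted letters of 'brake': 'abekr'
They do not match.

No


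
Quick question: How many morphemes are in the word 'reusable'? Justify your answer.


Decomposition: re- (prefix) + use (root) + -able (suffix) = 3 morpheme(s)

3 morphemes


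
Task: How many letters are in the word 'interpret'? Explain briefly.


Spell out 'interpret' and number each letter: i(1), n(2), t(3), e(4), r(5), p(6), r(7), e(8), t(9). Total: 9 letters.

9


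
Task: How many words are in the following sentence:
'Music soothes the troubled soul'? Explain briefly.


Split into words: Music | soothes | the | troubled | soul = 5 words.

5


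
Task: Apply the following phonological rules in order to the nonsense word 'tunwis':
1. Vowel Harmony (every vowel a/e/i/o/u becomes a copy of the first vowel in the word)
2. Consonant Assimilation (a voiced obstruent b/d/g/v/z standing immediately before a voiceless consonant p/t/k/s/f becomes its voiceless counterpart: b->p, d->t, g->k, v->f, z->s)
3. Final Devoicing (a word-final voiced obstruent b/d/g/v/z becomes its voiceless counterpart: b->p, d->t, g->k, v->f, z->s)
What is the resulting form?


Starting form: 'tunwis'
Rule 1: Vowel Harmony: all vowels become 'u' (matching first vowel). 'tunwis' -> 'tunwus'
Rule 2: Consonant Assimilation: no voiced obstruent (b/d/g/v/z) stands immediately before a voiceless consonant (p/t/k/s/f). No change.
Rule 3: Final Devoicing: final consonant 's' is not one of the voiced obstruents b/d/g/v/z. No change.
Final form: 'tunwus'

tunwus


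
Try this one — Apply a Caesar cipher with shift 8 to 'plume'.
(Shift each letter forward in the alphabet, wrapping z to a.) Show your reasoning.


Shift each letter by 8: p -> x, l -> t, u -> c, m -> u, e -> m. Result: 'xtcum'.

xtcum


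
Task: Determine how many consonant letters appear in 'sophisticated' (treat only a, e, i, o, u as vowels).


Consonants in 'sophisticated': s, p, h, s, t, c, t, d = 8 consonants.

8


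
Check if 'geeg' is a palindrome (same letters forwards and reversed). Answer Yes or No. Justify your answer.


Forward: 'geeg'
Reversed: 'geeg'
They are identical.

Yes


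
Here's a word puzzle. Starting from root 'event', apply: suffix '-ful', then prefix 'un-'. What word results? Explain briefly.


Step 1: Add suffix '-ful' to 'event' = 'eventful'
Step 2: Add prefix 'un-' to 'eventful' = 'uneventful'

uneventful


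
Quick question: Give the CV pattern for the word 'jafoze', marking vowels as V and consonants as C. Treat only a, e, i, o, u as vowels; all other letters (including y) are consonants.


Letter mapping: j = C, a = V, f = C, o = V, z = C, e = V.

CVCVCV


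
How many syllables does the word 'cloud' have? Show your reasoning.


Break 'cloud' into syllables: cloud -> cloud = 1 syllable

1 syllable


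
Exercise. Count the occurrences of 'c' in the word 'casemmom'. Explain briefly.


Letter 'c' in 'casemmom': found at position(s) 1 = 1 occurrence(s).

1


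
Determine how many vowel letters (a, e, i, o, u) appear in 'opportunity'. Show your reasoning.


Vowels in 'opportunity': o, o, u, i = 4 vowels.

4


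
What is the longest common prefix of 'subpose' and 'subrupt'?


Compare from the start: 3 characters match: 'sub'. Mismatch at position 4: 'p' vs 'r'.

sub


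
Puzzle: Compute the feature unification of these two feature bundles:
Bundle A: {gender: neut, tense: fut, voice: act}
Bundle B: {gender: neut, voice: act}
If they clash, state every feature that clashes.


Compare features:
gender: A=neut vs B=neut -> unified: neut
tense: A=fut vs B=_ -> unified: fut
voice: A=act vs B=act -> unified: act
No clashes found.

Unified: {gender: neut, tense: fut, voice: act}


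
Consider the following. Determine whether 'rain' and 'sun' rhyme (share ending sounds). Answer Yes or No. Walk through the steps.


Rime (stressed vowel + following sounds) of 'rain': -ain = /eɪn/
Rime of 'sun': -un = /ʌn/
/eɪn/ and /ʌn/ are different ending sounds, so the words do not rhyme.

No


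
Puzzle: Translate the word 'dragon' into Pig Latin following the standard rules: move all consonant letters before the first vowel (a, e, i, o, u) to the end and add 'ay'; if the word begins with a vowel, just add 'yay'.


'dragon': move consonant cluster 'dr' to end and add 'ay': 'agondray'.

agondray


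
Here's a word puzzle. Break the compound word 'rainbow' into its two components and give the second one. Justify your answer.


Split 'rainbow' into 'rain' + 'bow'. The second part is 'bow'.

bow


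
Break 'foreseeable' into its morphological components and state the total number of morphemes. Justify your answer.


Step 1: Identify prefix: 'fore' (meaning: before/front)
Step 2: Identify root: 'see'
Step 3: Identify suffix(es): 'able'
Decomposition: fore- (prefix: before/front) + see (root) + -able (suffix: capable of)
Total morphemes: 3

3 morphemes (fore- (prefix: before/front) + see (root) + -able (suffix: capable of))


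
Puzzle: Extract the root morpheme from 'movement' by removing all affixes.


Remove suffix '-ment' from 'movement' to get root 'move'.

move


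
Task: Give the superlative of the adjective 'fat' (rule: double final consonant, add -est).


Apply superlative formation (double final consonant, add -est): 'fat' -> 'fattest'.

fattest


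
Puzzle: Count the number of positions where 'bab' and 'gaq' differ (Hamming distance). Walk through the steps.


Alignment:
Position 1: 'b' vs 'g' = DIFFER
Position 2: 'a' vs 'a' = match
Position 3: 'b' vs 'q' = DIFFER
Total differences: 2

2


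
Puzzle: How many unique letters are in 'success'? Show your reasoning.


Unique letters in 'success': {c, e, s, u} = 4 distinct letters.

4


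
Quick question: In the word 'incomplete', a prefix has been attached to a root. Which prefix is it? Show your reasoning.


The word 'incomplete' = 'in' (prefix) + 'complete' (root). The prefix is 'in'.

in


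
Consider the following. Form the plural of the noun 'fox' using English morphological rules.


Apply rule: Add -es (sibilant/fricative ending). 'fox' becomes 'foxes'.

foxes


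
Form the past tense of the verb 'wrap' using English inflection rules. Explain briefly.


Apply rule: Double final consonant and add -ed. 'wrap' becomes 'wrapped'.

wrapped


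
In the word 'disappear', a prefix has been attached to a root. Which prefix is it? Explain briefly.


The word 'disappear' = 'dis' (prefix) + 'appear' (root). The prefix is 'dis'.

dis


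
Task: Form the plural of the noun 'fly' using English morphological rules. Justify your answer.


Apply rule: Change -y to -ies (consonant + y). 'fly' becomes 'flies'.

flies


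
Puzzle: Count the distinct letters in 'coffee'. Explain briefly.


Unique letters in 'coffee': {c, e, f, o} = 4 distinct letters.

4


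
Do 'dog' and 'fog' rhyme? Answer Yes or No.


Rime (stressed vowel + following sounds) of 'dog': -og = /ɒg/
Rime of 'fog': -og = /ɒg/
/ɒg/ and /ɒg/ are the same ending sound, so the words rhyme.

Yes


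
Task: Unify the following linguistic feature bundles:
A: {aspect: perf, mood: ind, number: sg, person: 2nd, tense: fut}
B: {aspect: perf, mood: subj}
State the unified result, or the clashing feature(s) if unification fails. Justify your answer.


Compare features:
aspect: A=perf vs B=perf -> unified: perf
mood: A=ind vs B=subj -> CLASH
number: A=sg vs B=_ -> unified: sg
person: A=2nd vs B=_ -> unified: 2nd
tense: A=fut vs B=_ -> unified: fut
Clash detected on feature 'mood' (ind vs subj); unification fails.

CLASH on 'mood' (ind vs subj)


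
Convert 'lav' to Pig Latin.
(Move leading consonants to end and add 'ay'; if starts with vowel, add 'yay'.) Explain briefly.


'lav': move consonant cluster 'l' to end and add 'ay': 'avlay'.

avlay


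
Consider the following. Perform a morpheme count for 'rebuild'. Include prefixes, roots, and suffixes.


Decomposition: re- (prefix) + build (root) = 2 morpheme(s)

2 morphemes


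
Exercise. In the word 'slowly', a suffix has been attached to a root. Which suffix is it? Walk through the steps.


The word 'slowly' = 'slow' (root) + '-ly' (suffix). The suffix is '-ly'.

ly


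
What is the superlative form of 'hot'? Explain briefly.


Apply superlative formation (double final consonant, add -est): 'hot' -> 'hottest'.

hottest


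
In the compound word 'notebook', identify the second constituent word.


Split 'notebook' into 'note' + 'book'. The second part is 'book'.

book


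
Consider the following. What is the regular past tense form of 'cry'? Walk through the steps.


Apply rule: Change -y to -ied. 'cry' becomes 'cried'.

cried


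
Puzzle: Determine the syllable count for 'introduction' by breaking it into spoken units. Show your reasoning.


Break 'introduction' into syllables: in-tro-duc-tion -> in | tro | duc | tion = 4 syllables

4 syllables


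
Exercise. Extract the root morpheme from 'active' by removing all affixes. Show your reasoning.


Remove suffix '-ive' from 'active' to get root 'act'.

act


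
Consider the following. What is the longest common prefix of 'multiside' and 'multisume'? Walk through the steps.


Compare from the start: 6 characters match: 'multis'. Mismatch at position 7: 'i' vs 'u'.

multis


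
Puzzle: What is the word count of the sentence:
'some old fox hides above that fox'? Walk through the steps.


Split into words: some | old | fox | hides | above | that | fox = 7 words.

7


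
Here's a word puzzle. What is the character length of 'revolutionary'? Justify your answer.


Spell out 'revolutionary' and number each letter: r(1), e(2), v(3), o(4), l(5), u(6), t(7), i(8), o(9), n(10), a(11), r(12), y(13). Total: 13 letters.

13


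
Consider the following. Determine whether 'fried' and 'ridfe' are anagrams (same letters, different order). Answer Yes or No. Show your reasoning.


Sorted letters of 'fried': 'defir'
Sorted letters of 'ridfe': 'defir'
They match.

Yes


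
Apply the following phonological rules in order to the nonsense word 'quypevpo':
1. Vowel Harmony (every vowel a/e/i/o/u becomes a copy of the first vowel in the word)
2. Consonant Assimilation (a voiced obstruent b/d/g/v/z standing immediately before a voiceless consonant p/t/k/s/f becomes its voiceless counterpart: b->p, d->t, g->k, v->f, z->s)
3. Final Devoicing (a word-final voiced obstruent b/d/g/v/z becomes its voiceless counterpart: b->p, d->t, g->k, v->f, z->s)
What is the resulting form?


Starting form: 'quypevpo'
Rule 1: Vowel Harmony: all vowels become 'u' (matching first vowel). 'quypevpo' -> 'quypuvpu'
Rule 2: Consonant Assimilation: voiced obstruent before voiceless consonant becomes voiceless ('vp' -> 'fp'). 'quypuvpu' -> 'quypufpu'
Rule 3: Final Devoicing: the word ends in the vowel 'u', not a consonant. No change.
Final form: 'quypufpu'

quypufpu


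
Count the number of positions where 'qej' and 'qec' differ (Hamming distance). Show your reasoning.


Alignment:
Position 1: 'q' vs 'q' = match
Position 2: 'e' vs 'e' = match
Position 3: 'j' vs 'c' = DIFFER
Total differences: 1

1


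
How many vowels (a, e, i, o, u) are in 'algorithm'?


Vowels in 'algorithm': a, o, i = 3 vowels.

3


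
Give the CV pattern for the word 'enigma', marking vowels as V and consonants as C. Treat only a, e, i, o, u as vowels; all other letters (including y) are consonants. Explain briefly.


Letter mapping: e = V, n = C, i = V, g = C, m = C, a = V.

VCVCCV


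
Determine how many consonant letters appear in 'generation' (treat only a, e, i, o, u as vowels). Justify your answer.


Consonants in 'generation': g, n, r, t, n = 5 consonants.

5


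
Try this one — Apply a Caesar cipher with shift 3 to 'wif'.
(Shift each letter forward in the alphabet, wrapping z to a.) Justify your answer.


Shift each letter by 3: w -> z, i -> l, f -> i. Result: 'zli'.

zli


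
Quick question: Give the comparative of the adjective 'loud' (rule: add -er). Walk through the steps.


Apply comparative formation (add -er): 'loud' -> 'louder'.

louder


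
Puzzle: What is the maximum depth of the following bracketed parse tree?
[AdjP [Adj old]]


Count bracket nesting levels:
'[' at pos 0: depth = 1
'[' at pos 6: depth = 2
Maximum depth reached: 2

2


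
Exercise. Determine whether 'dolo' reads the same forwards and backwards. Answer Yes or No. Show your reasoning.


Forward: 'dolo'
Reversed: 'olod'
They differ.

No


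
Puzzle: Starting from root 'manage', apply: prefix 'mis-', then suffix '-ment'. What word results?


Step 1: Add prefix 'mis-' to 'manage' = 'mismanage'
Step 2: Add suffix '-ment' to 'mismanage' = 'mismanagement'

mismanagement


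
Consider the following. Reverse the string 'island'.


Reverse 'island' character by character: 'dnalsi'.

dnalsi


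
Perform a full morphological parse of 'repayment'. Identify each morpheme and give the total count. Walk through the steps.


Step 1: Identify prefix: 're' (meaning: again)
Step 2: Identify root: 'pay'
Step 3: Identify suffix(es): 'ment'
Decomposition: re- (prefix: again) + pay (root) + -ment (suffix: action/result)
Total morphemes: 3

3 morphemes (re- (prefix: again) + pay (root) + -ment (suffix: action/result))


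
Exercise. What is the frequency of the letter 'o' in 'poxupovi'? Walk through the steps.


Letter 'o' in 'poxupovi': found at position(s) 2, 6 = 2 occurrence(s).

2


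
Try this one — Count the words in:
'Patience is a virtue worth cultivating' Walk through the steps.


Split into words: Patience | is | a | virtue | worth | cultivating = 6 words.

6


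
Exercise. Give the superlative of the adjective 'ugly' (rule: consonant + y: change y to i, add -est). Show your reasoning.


Apply superlative formation (consonant + y: change y to i, add -est): 'ugly' -> 'ugliest'.

ugliest


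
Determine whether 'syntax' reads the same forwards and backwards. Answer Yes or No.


Forward: 'syntax'
Reversed: 'xatnys'
They differ.

No


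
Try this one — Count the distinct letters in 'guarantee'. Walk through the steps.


Unique letters in 'guarantee': {a, e, g, n, r, t, u} = 7 distinct letters.

7


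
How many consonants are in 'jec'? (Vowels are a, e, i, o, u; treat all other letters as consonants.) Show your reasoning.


Consonants in 'jec': j, c = 2 consonants.

2


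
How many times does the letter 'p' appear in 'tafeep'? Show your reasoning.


Letter 'p' in 'tafeep': found at position(s) 6 = 1 occurrence(s).

1


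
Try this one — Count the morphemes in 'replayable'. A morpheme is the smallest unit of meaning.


Decomposition: re- (prefix) + play (root) + -able (suffix) = 3 morpheme(s)

3 morphemes


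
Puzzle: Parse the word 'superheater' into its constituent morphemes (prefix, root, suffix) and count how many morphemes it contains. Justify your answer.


Step 1: Identify prefix: 'super' (meaning: above)
Step 2: Identify root: 'heat'
Step 3: Identify suffix(es): 'er'
Decomposition: super- (prefix: above) + heat (root) + -er (suffix: one who)
Total morphemes: 3

3 morphemes (super- (prefix: above) + heat (root) + -er (suffix: one who))


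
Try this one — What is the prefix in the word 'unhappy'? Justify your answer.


The word 'unhappy' = 'un' (prefix) + 'happy' (root). The prefix is 'un'.

un


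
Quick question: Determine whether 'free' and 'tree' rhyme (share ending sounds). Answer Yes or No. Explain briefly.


Rime (stressed vowel + following sounds) of 'free': -ee = /iː/
Rime of 'tree': -ee = /iː/
/iː/ and /iː/ are the same ending sound, so the words rhyme.

Yes


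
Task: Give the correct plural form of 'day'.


Apply rule: Add -s. 'day' becomes 'days'.

days


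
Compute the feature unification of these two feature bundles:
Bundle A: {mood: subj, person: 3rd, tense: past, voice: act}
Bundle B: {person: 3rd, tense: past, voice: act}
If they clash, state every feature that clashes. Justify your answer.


Compare features:
mood: A=subj vs B=_ -> unified: subj
person: A=3rd vs B=3rd -> unified: 3rd
tense: A=past vs B=past -> unified: past
voice: A=act vs B=act -> unified: act
No clashes found.

Unified: {mood: subj, person: 3rd, tense: past, voice: act}


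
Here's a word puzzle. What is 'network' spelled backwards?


Reverse 'network' character by character: 'krowten'.

krowten


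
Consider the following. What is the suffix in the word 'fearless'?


The word 'fearless' = 'fear' (root) + '-less' (suffix). The suffix is '-less'.

less


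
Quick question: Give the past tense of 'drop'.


Apply rule: Double final consonant and add -ed. 'drop' becomes 'dropped'.

dropped


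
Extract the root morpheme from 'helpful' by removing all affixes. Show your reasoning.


Remove suffix '-ful' from 'helpful' to get root 'help'.

help


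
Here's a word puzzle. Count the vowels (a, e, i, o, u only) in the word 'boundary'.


Vowels in 'boundary': o, u, a = 3 vowels.

3


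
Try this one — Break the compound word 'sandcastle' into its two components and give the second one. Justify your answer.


Split 'sandcastle' into 'sand' + 'castle'. The second part is 'castle'.

castle


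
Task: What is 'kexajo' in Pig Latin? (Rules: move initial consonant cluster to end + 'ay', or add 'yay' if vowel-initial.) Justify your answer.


'kexajo': move consonant cluster 'k' to end and add 'ay': 'exajokay'.

exajokay


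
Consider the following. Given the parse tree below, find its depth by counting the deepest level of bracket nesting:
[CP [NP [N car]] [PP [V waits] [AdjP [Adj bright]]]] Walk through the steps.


Count bracket nesting levels:
'[' at pos 0: depth = 1
'[' at pos 4: depth = 2
'[' at pos 8: depth = 3
'[' at pos 17: depth = 2
'[' at pos 21: depth = 3
'[' at pos 31: depth = 3
'[' at pos 37: depth = 4
Maximum depth reached: 4

4


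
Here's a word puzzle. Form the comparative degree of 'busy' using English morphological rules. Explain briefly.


Apply comparative formation (consonant + y: change y to i, add -er): 'busy' -> 'busier'.

busier


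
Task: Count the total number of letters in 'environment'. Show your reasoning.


Spell out 'environment' and number each letter: e(1), n(2), v(3), i(4), r(5), o(6), n(7), m(8), e(9), n(10), t(11). Total: 11 letters.

11


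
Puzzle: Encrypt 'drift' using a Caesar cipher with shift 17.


Shift each letter by 17: d -> u, r -> i, i -> z, f -> w, t -> k. Result: 'uizwk'.

uizwk


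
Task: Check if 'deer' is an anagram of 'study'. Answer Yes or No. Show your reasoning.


Sorted letters of 'deer': 'deer'
Sorted letters of 'study': 'dstuy'
They do not match.

No


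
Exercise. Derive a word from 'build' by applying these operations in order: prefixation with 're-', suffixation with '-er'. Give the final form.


Step 1: Add prefix 're-' to 'build' = 'rebuild'
Step 2: Add suffix '-er' to 'rebuild' = 'rebuilder'

rebuilder


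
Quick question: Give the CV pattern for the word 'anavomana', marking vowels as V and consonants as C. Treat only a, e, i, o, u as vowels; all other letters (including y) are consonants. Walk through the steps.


Letter mapping: a = V, n = C, a = V, v = C, o = V, m = C, a = V, n = C, a = V.

VCVCVCVCV


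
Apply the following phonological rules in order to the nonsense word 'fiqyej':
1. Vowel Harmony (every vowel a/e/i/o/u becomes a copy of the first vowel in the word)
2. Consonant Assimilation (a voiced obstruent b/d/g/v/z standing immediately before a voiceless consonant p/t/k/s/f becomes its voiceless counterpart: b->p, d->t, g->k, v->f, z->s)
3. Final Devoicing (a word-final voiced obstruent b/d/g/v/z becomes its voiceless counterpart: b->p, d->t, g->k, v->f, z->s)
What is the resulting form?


Starting form: 'fiqyej'
Rule 1: Vowel Harmony: all vowels become 'i' (matching first vowel). 'fiqyej' -> 'fiqyij'
Rule 2: Consonant Assimilation: no voiced obstruent (b/d/g/v/z) stands immediately before a voiceless consonant (p/t/k/s/f). No change.
Rule 3: Final Devoicing: final consonant 'j' is not one of the voiced obstruents b/d/g/v/z. No change.
Final form: 'fiqyij'

fiqyij


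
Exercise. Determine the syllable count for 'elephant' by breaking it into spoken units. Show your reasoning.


Break 'elephant' into syllables: el-e-phant -> el | e | phant = 3 syllables

3 syllables


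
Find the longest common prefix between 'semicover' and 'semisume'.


Compare from the start: 4 characters match: 'semi'. Mismatch at position 5: 'c' vs 's'.

semi


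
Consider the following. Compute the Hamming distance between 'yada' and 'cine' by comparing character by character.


Alignment:
Position 1: 'y' vs 'c' = DIFFER
Position 2: 'a' vs 'i' = DIFFER
Position 3: 'd' vs 'n' = DIFFER
Position 4: 'a' vs 'e' = DIFFER
Total differences: 4

4


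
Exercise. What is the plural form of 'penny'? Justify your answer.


Apply rule: Change -y to -ies (consonant + y). 'penny' becomes 'pennies'.

pennies


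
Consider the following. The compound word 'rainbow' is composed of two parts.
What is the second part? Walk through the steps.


Split 'rainbow' into 'rain' + 'bow'. The second part is 'bow'.

bow


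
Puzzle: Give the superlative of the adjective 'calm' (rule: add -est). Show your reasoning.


Apply superlative formation (add -est): 'calm' -> 'calmest'.

calmest


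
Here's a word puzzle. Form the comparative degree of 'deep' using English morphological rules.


Apply comparative formation (add -er): 'deep' -> 'deeper'.

deeper


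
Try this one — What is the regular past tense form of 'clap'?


Apply rule: Double final consonant and add -ed. 'clap' becomes 'clapped'.

clapped


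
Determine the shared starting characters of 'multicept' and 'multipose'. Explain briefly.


Compare from the start: 5 characters match: 'multi'. Mismatch at position 6: 'c' vs 'p'.

multi


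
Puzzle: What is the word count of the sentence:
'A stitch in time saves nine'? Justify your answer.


Split into words: A | stitch | in | time | saves | nine = 6 words.

6


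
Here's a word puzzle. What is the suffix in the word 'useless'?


The word 'useless' = 'use' (root) + '-less' (suffix). The suffix is '-less'.

less


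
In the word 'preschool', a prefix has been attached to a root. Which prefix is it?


The word 'preschool' = 'pre' (prefix) + 'school' (root). The prefix is 'pre'.

pre


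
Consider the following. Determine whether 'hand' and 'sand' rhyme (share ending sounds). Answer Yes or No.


Rime (stressed vowel + following sounds) of 'hand': -and = /ænd/
Rime of 'sand': -and = /ænd/
/ænd/ and /ænd/ are the same ending sound, so the words rhyme.

Yes


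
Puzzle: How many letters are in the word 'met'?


Spell out 'met' and number each letter: m(1), e(2), t(3). Total: 3 letters.

3


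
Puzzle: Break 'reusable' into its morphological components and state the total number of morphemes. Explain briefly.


Step 1: Identify prefix: 're' (meaning: again)
Step 2: Identify root: 'use'
Step 3: Identify suffix(es): 'able'
Decomposition: re- (prefix: again) + use (root) + -able (suffix: capable of)
Total morphemes: 3

3 morphemes (re- (prefix: again) + use (root) + -able (suffix: capable of))


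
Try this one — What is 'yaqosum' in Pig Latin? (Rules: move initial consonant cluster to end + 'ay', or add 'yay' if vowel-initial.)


'yaqosum': move consonant cluster 'y' to end and add 'ay': 'aqosumyay'.

aqosumyay


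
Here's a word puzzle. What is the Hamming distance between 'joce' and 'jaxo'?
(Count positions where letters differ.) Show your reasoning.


Alignment:
Position 1: 'j' vs 'j' = match
Position 2: 'o' vs 'a' = DIFFER
Position 3: 'c' vs 'x' = DIFFER
Position 4: 'e' vs 'o' = DIFFER
Total differences: 3

3


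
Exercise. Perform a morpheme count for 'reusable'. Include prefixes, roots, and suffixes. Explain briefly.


Decomposition: re- (prefix) + use (root) + -able (suffix) = 3 morpheme(s)

3 morphemes


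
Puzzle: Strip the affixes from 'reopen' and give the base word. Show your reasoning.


Remove prefix 're' from 'reopen' to get root 'open'.

open
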